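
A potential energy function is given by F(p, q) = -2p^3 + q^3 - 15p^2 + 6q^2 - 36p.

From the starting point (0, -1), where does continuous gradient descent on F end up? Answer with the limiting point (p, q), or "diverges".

F is separable, so gradient descent decouples: p follows -∂F/∂p, q follows -∂F/∂q.
∂F/∂p = -6(p + 2)(p + 3); at p=0 this is -36, so p increases.
∂F/∂q = 3q(q + 4); at q=-1 this is -9, so q increases.
The p-coordinate has no critical point in that direction and runs off to infinity.

diverges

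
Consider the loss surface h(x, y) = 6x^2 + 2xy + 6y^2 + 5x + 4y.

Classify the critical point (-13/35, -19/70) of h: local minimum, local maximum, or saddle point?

local minimum

The Hessian of h is constant: H = [[12, 2], [2, 12]].
det(H) = 12·12 − 2² = 140.
det(H) > 0 and tr(H) = 24 > 0, so H is positive definite and the point is a local minimum.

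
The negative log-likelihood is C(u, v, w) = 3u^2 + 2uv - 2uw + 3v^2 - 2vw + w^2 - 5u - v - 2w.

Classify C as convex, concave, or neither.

convex

C is quadratic, so its Hessian is the constant matrix H = [[6, 2, -2], [2, 6, -2], [-2, -2, 2]].
Leading principal minors: 6, 32, 32.
All positive ⇒ H ≻ 0 ⇒ convex.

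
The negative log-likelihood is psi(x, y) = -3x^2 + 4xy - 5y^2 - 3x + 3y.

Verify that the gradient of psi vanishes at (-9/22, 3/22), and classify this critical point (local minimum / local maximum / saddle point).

∇psi = (-6x + 4y - 3, 4x - 10y + 3); substituting (-9/22, 3/22) gives ∇psi = (0, 0), so (-9/22, 3/22) is indeed a critical point.
The Hessian of psi is constant: H = [[-6, 4], [4, -10]].
det(H) = (-6)·(-10) − 4² = 44.
det(H) > 0 and tr(H) = -16 < 0, so H is negative definite and the point is a local maximum.

local maximum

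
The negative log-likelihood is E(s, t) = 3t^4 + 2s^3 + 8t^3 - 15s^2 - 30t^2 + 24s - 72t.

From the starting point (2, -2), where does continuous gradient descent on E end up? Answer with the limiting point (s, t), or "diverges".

E is separable, so gradient descent decouples: s follows -∂E/∂s, t follows -∂E/∂t.
∂E/∂s = 6(s - 4)(s - 1); at s=2 this is -12, so s increases.
∂E/∂t = 12(t - 2)(t + 1)(t + 3); at t=-2 this is 48, so t decreases.
s converges to its nearest critical value 4 (a local min of the s-part); t converges to -3. The iterate converges to (4, -3).

(4, -3)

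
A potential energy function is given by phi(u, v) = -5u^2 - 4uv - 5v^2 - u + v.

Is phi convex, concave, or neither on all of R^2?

phi is quadratic, so its Hessian is the constant matrix H = [[-10, -4], [-4, -10]].
det(H) = 84, tr(H) = -20.
det(H) > 0 and tr(H) < 0, so H is negative definite everywhere: concave.

concave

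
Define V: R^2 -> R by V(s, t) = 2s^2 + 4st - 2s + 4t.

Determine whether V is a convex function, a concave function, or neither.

V is quadratic, so its Hessian is the constant matrix H = [[4, 4], [4, 0]].
det(H) = -16, tr(H) = 4.
det(H) < 0, so H is indefinite: neither convex nor concave.

neither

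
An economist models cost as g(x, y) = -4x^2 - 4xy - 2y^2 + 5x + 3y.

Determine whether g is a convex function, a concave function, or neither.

concave

g is quadratic, so its Hessian is the constant matrix H = [[-8, -4], [-4, -4]].
det(H) = 16, tr(H) = -12.
det(H) > 0 and tr(H) < 0, so H is negative definite everywhere: concave.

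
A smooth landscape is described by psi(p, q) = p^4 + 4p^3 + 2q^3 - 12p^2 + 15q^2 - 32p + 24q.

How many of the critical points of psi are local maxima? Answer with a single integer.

1

psi separates as a function of p plus a function of q, so ∇psi=0 decouples.
∂psi/∂p = 4(p - 2)(p + 1)(p + 4) = 0 at p ∈ {-4, -1, 2}; ∂psi/∂q = 6(q + 1)(q + 4) = 0 at q ∈ {-4, -1}.
The Hessian is diagonal: diag(psi_pp, psi_qq). Second derivatives: psi_pp(-4)=72, psi_pp(-1)=-36, psi_pp(2)=72; psi_qq(-4)=-18, psi_qq(-1)=18.
Local maxima occur where both diagonal entries negative: (-1, -4). Count: 1.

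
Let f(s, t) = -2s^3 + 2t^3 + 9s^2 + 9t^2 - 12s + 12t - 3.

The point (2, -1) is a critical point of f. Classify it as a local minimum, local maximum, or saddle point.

The mixed partial ∂²f/∂s∂t is 0, so the Hessian at any point is diag(f_ss, f_tt) = diag(6(-2s + 3), 6(2t + 3)).
At (2, -1): H = diag(-6, 6).
The eigenvalues have opposite signs, so H is indefinite: a saddle point.

saddle point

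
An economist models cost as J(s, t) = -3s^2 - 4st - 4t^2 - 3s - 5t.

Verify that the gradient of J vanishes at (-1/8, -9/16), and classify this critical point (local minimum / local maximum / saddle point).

local maximum

∇J = (-6s - 4t - 3, -4s - 8t - 5); substituting (-1/8, -9/16) gives ∇J = (0, 0), so (-1/8, -9/16) is indeed a critical point.
The Hessian of J is constant: H = [[-6, -4], [-4, -8]].
det(H) = (-6)·(-8) − (-4)² = 32.
det(H) > 0 and tr(H) = -14 < 0, so H is negative definite and the point is a local maximum.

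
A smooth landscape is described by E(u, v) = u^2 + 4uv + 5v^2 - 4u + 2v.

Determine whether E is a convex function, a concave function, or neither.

convex

E is quadratic, so its Hessian is the constant matrix H = [[2, 4], [4, 10]].
det(H) = 4, tr(H) = 12.
det(H) > 0 and tr(H) > 0, so H is positive definite everywhere: convex.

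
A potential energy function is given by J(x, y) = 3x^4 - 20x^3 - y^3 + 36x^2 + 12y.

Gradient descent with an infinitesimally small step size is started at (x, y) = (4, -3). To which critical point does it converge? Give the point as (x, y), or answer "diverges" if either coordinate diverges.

J is separable, so gradient descent decouples: x follows -∂J/∂x, y follows -∂J/∂y.
∂J/∂x = 12x(x - 3)(x - 2); at x=4 this is 96, so x decreases.
∂J/∂y = -3(y - 2)(y + 2); at y=-3 this is -15, so y increases.
x converges to its nearest critical value 3 (a local min of the x-part); y converges to -2. The iterate converges to (3, -2).

(3, -2)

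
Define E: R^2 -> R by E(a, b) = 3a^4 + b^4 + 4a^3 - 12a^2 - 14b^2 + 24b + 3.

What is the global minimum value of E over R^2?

E(a,b) separates as P(a) + Q(b) + 3, so its minimum is min P + min Q + 3.
P'(a) = 12a(a - 1)(a + 2) vanishes at a ∈ {-2, 0, 1}; Q'(b) = 4(b - 2)(b - 1)(b + 3) vanishes at b ∈ {-3, 1, 2}.
Local minima of P (where P''>0): P(-2)=-32, P(1)=-5. Local minima of Q: Q(-3)=-117, Q(2)=8.
So the global minimum of E is P(-2) + Q(-3) + 3 = -32 − 117 + 3 = -146, attained at (-2, -3).

-146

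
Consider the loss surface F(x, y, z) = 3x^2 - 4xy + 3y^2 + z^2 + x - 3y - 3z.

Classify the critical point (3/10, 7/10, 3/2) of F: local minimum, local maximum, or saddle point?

The Hessian is constant: H = [[6, -4, 0], [-4, 6, 0], [0, 0, 2]].
Leading principal minors: Δ₁ = 6, Δ₂ = 20, Δ₃ = 40.
All leading minors are positive, so H is positive definite: a local minimum.

local minimum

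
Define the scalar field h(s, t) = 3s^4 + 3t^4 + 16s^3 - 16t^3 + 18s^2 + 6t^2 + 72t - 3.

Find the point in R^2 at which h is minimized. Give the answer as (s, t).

(-3, -1)

h(s,t) separates as P(s) + Q(t) − 3, so its minimum is min P + min Q − 3.
P'(s) = 12s(s + 1)(s + 3) vanishes at s ∈ {-3, -1, 0}; Q'(t) = 12(t - 3)(t - 2)(t + 1) vanishes at t ∈ {-1, 2, 3}.
Local minima of P (where P''>0): P(-3)=-27, P(0)=0. Local minima of Q: Q(-1)=-47, Q(3)=81.
So the global minimum of h is P(-3) + Q(-1) − 3 = -27 − 47 − 3 = -77, attained at (-3, -1).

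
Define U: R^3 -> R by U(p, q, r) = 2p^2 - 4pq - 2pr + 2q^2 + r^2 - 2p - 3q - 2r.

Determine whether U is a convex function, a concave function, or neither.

neither

U is quadratic, so its Hessian is the constant matrix H = [[4, -4, -2], [-4, 4, 0], [-2, 0, 2]].
Leading principal minors: 4, 0, -16.
Neither pattern holds ⇒ H is indefinite ⇒ neither convex nor concave.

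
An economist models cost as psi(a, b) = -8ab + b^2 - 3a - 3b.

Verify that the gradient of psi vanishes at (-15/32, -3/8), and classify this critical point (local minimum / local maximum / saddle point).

saddle point

∇psi = (-8b - 3, -8a + 2b - 3); substituting (-15/32, -3/8) gives ∇psi = (0, 0), so (-15/32, -3/8) is indeed a critical point.
The Hessian of psi is constant: H = [[0, -8], [-8, 2]].
det(H) = 0·2 − (-8)² = -64.
Since det(H) < 0, H is indefinite and the critical point is a saddle point.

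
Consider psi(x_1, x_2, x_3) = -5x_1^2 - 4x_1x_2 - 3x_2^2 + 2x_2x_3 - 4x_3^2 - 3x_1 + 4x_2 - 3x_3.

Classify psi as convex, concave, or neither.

concave

psi is quadratic, so its Hessian is the constant matrix H = [[-10, -4, 0], [-4, -6, 2], [0, 2, -8]].
Leading principal minors: -10, 44, -312.
Signs alternate −, +, − ⇒ H ≺ 0 ⇒ concave.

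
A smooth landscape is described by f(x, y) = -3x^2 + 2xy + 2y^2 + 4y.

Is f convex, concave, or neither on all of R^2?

neither

f is quadratic, so its Hessian is the constant matrix H = [[-6, 2], [2, 4]].
det(H) = -28, tr(H) = -2.
det(H) < 0, so H is indefinite: neither convex nor concave.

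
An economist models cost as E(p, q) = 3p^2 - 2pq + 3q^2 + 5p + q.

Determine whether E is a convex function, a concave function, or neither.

E is quadratic, so its Hessian is the constant matrix H = [[6, -2], [-2, 6]].
det(H) = 32, tr(H) = 12.
det(H) > 0 and tr(H) > 0, so H is positive definite everywhere: convex.

convex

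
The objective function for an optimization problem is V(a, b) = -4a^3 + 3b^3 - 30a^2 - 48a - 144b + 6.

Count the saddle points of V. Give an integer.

V separates as a function of a plus a function of b, so ∇V=0 decouples.
∂V/∂a = -12(a + 1)(a + 4) = 0 at a ∈ {-4, -1}; ∂V/∂b = 9(b - 4)(b + 4) = 0 at b ∈ {-4, 4}.
The Hessian is diagonal: diag(V_aa, V_bb). Second derivatives: V_aa(-4)=36, V_aa(-1)=-36; V_bb(-4)=-72, V_bb(4)=72.
Saddle points occur where the two diagonal entries have opposite signs: (-4, -4), (-1, 4). Count: 2.

2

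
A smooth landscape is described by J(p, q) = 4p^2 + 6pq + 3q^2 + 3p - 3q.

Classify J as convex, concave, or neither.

J is quadratic, so its Hessian is the constant matrix H = [[8, 6], [6, 6]].
det(H) = 12, tr(H) = 14.
det(H) > 0 and tr(H) > 0, so H is positive definite everywhere: convex.

convex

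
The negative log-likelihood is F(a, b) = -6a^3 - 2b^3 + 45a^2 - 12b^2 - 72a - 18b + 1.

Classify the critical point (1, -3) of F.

local minimum

The mixed partial ∂²F/∂a∂b is 0, so the Hessian at any point is diag(F_aa, F_bb) = diag(18(-2a + 5), -12(b + 2)).
At (1, -3): H = diag(54, 12).
Both eigenvalues are positive, so H is positive definite: a local minimum.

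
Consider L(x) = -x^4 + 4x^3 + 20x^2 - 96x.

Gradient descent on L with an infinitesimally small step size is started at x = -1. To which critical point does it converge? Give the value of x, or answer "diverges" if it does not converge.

2

L'(x) = -4(x - 4)(x - 2)(x + 3), so L'(-1) = -120.
Gradient descent moves in the -L' direction, i.e. x is increasing.
The nearest critical point in that direction is x = 2, where L'' = 40 > 0 (a local minimum). The iterate converges there.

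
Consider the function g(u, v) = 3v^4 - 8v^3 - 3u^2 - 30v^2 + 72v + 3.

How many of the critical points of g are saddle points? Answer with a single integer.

g separates as a function of u plus a function of v, so ∇g=0 decouples.
∂g/∂u = -6u = 0 at u ∈ {0}; ∂g/∂v = 12(v - 3)(v - 1)(v + 2) = 0 at v ∈ {-2, 1, 3}.
The Hessian is diagonal: diag(g_uu, g_vv). Second derivatives: g_uu(0)=-6; g_vv(-2)=180, g_vv(1)=-72, g_vv(3)=120.
Saddle points occur where the two diagonal entries have opposite signs: (0, -2), (0, 3). Count: 2.

2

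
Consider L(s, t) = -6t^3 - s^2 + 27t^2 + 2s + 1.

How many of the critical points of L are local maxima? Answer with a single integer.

L separates as a function of s plus a function of t, so ∇L=0 decouples.
∂L/∂s = -2(s - 1) = 0 at s ∈ {1}; ∂L/∂t = -18t(t - 3) = 0 at t ∈ {0, 3}.
The Hessian is diagonal: diag(L_ss, L_tt). Second derivatives: L_ss(1)=-2; L_tt(0)=54, L_tt(3)=-54.
Local maxima occur where both diagonal entries negative: (1, 3). Count: 1.

1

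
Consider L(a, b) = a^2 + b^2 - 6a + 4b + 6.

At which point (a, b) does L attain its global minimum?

L(a,b) separates as P(a) + Q(b) + 6, so its minimum is min P + min Q + 6.
P'(a) = 2a - 6 vanishes at a ∈ {3}; Q'(b) = 2b + 4 vanishes at b ∈ {-2}.
Local minima of P (where P''>0): P(3)=-9. Local minima of Q: Q(-2)=-4.
So the global minimum of L is P(3) + Q(-2) + 6 = -9 − 4 + 6 = -7, attained at (3, -2).

(3, -2)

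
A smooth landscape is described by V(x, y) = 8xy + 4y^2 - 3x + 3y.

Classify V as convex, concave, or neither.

neither

V is quadratic, so its Hessian is the constant matrix H = [[0, 8], [8, 8]].
det(H) = -64, tr(H) = 8.
det(H) < 0, so H is indefinite: neither convex nor concave.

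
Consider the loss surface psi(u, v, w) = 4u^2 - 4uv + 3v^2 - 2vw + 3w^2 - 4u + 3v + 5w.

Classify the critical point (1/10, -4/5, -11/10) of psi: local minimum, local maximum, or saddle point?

The Hessian is constant: H = [[8, -4, 0], [-4, 6, -2], [0, -2, 6]].
Leading principal minors: Δ₁ = 8, Δ₂ = 32, Δ₃ = 160.
All leading minors are positive, so H is positive definite: a local minimum.

local minimum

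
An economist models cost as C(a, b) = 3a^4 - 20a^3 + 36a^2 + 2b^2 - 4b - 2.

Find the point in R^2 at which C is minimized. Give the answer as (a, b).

C(a,b) separates as P(a) + Q(b) − 2, so its minimum is min P + min Q − 2.
P'(a) = 12a(a - 3)(a - 2) vanishes at a ∈ {0, 2, 3}; Q'(b) = 4b - 4 vanishes at b ∈ {1}.
Local minima of P (where P''>0): P(0)=0, P(3)=27. Local minima of Q: Q(1)=-2.
So the global minimum of C is P(0) + Q(1) − 2 = 0 − 2 − 2 = -4, attained at (0, 1).

(0, 1)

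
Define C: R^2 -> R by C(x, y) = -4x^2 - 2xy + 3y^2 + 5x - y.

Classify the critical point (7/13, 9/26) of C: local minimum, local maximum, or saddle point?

saddle point

The Hessian of C is constant: H = [[-8, -2], [-2, 6]].
det(H) = (-8)·6 − (-2)² = -52.
Since det(H) < 0, H is indefinite and the critical point is a saddle point.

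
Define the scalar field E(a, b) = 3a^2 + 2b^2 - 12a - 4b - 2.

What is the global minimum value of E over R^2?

E(a,b) separates as P(a) + Q(b) − 2, so its minimum is min P + min Q − 2.
P'(a) = 6a - 12 vanishes at a ∈ {2}; Q'(b) = 4b - 4 vanishes at b ∈ {1}.
Local minima of P (where P''>0): P(2)=-12. Local minima of Q: Q(1)=-2.
So the global minimum of E is P(2) + Q(1) − 2 = -12 − 2 − 2 = -16, attained at (2, 1).

-16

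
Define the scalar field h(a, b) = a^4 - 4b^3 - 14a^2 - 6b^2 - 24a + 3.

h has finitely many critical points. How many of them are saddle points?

h separates as a function of a plus a function of b, so ∇h=0 decouples.
∂h/∂a = 4(a - 3)(a + 1)(a + 2) = 0 at a ∈ {-2, -1, 3}; ∂h/∂b = -12b(b + 1) = 0 at b ∈ {-1, 0}.
The Hessian is diagonal: diag(h_aa, h_bb). Second derivatives: h_aa(-2)=20, h_aa(-1)=-16, h_aa(3)=80; h_bb(-1)=12, h_bb(0)=-12.
Saddle points occur where the two diagonal entries have opposite signs: (-2, 0), (-1, -1), (3, 0). Count: 3.

3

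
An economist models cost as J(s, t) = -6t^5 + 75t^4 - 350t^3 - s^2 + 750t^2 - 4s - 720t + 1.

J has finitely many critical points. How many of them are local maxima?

2

J separates as a function of s plus a function of t, so ∇J=0 decouples.
∂J/∂s = -2(s + 2) = 0 at s ∈ {-2}; ∂J/∂t = -30(t - 4)(t - 3)(t - 2)(t - 1) = 0 at t ∈ {1, 2, 3, 4}.
The Hessian is diagonal: diag(J_ss, J_tt). Second derivatives: J_ss(-2)=-2; J_tt(1)=180, J_tt(2)=-60, J_tt(3)=60, J_tt(4)=-180.
Local maxima occur where both diagonal entries negative: (-2, 2), (-2, 4). Count: 2.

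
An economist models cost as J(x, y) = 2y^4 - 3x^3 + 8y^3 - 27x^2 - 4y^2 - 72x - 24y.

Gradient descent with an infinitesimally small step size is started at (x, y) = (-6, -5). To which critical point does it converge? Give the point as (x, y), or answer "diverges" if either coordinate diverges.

(-4, -3)

J is separable, so gradient descent decouples: x follows -∂J/∂x, y follows -∂J/∂y.
∂J/∂x = -9(x + 2)(x + 4); at x=-6 this is -72, so x increases.
∂J/∂y = 8(y - 1)(y + 1)(y + 3); at y=-5 this is -384, so y increases.
x converges to its nearest critical value -4 (a local min of the x-part); y converges to -3. The iterate converges to (-4, -3).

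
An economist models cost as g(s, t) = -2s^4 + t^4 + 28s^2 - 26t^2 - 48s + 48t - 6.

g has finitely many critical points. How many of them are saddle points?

g separates as a function of s plus a function of t, so ∇g=0 decouples.
∂g/∂s = -8(s - 2)(s - 1)(s + 3) = 0 at s ∈ {-3, 1, 2}; ∂g/∂t = 4(t - 3)(t - 1)(t + 4) = 0 at t ∈ {-4, 1, 3}.
The Hessian is diagonal: diag(g_ss, g_tt). Second derivatives: g_ss(-3)=-160, g_ss(1)=32, g_ss(2)=-40; g_tt(-4)=140, g_tt(1)=-40, g_tt(3)=56.
Saddle points occur where the two diagonal entries have opposite signs: (-3, -4), (-3, 3), (1, 1), (2, -4), (2, 3). Count: 5.

5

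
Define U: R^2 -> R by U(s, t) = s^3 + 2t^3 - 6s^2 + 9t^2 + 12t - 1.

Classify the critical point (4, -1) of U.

local minimum

The mixed partial ∂²U/∂s∂t is 0, so the Hessian at any point is diag(U_ss, U_tt) = diag(6(s - 2), 6(2t + 3)).
At (4, -1): H = diag(12, 6).
Both eigenvalues are positive, so H is positive definite: a local minimum.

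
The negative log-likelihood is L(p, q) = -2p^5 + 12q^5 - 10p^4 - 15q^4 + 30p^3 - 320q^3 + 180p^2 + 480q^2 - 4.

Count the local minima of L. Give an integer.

L separates as a function of p plus a function of q, so ∇L=0 decouples.
∂L/∂p = -10p(p - 3)(p + 3)(p + 4) = 0 at p ∈ {-4, -3, 0, 3}; ∂L/∂q = 60q(q - 4)(q - 1)(q + 4) = 0 at q ∈ {-4, 0, 1, 4}.
The Hessian is diagonal: diag(L_pp, L_qq). Second derivatives: L_pp(-4)=280, L_pp(-3)=-180, L_pp(0)=360, L_pp(3)=-1260; L_qq(-4)=-9600, L_qq(0)=960, L_qq(1)=-900, L_qq(4)=5760.
Local minima occur where both diagonal entries positive: (-4, 0), (-4, 4), (0, 0), (0, 4). Count: 4.

4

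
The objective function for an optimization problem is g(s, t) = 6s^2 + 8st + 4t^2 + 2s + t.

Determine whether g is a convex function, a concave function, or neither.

g is quadratic, so its Hessian is the constant matrix H = [[12, 8], [8, 8]].
det(H) = 32, tr(H) = 20.
det(H) > 0 and tr(H) > 0, so H is positive definite everywhere: convex.

convex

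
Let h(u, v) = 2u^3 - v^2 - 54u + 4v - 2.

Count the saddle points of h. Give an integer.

1

h separates as a function of u plus a function of v, so ∇h=0 decouples.
∂h/∂u = 6(u - 3)(u + 3) = 0 at u ∈ {-3, 3}; ∂h/∂v = -2(v - 2) = 0 at v ∈ {2}.
The Hessian is diagonal: diag(h_uu, h_vv). Second derivatives: h_uu(-3)=-36, h_uu(3)=36; h_vv(2)=-2.
Saddle points occur where the two diagonal entries have opposite signs: (3, 2). Count: 1.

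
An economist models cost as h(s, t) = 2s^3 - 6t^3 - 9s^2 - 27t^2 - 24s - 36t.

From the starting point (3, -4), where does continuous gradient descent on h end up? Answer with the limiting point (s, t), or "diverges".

(4, -2)

h is separable, so gradient descent decouples: s follows -∂h/∂s, t follows -∂h/∂t.
∂h/∂s = 6(s - 4)(s + 1); at s=3 this is -24, so s increases.
∂h/∂t = -18(t + 1)(t + 2); at t=-4 this is -108, so t increases.
s converges to its nearest critical value 4 (a local min of the s-part); t converges to -2. The iterate converges to (4, -2).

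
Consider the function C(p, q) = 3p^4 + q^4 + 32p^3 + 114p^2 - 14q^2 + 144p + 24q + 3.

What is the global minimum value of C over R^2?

C(p,q) separates as A(p) + B(q) + 3, so its minimum is min A + min B + 3.
A'(p) = 12(p + 1)(p + 3)(p + 4) vanishes at p ∈ {-4, -3, -1}; B'(q) = 4(q - 2)(q - 1)(q + 3) vanishes at q ∈ {-3, 1, 2}.
Local minima of A (where A''>0): A(-4)=-32, A(-1)=-59. Local minima of B: B(-3)=-117, B(2)=8.
So the global minimum of C is A(-1) + B(-3) + 3 = -59 − 117 + 3 = -173, attained at (-1, -3).

-173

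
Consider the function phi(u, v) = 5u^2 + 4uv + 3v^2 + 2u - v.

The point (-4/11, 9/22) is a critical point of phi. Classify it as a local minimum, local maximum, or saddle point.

The Hessian of phi is constant: H = [[10, 4], [4, 6]].
det(H) = 10·6 − 4² = 44.
det(H) > 0 and tr(H) = 16 > 0, so H is positive definite and the point is a local minimum.

local minimum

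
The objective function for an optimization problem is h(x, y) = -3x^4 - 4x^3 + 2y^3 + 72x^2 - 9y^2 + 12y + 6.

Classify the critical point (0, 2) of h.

local minimum

The mixed partial ∂²h/∂x∂y is 0, so the Hessian at any point is diag(h_xx, h_yy) = diag(12(-3x^2 - 2x + 12), 6(2y - 3)).
At (0, 2): H = diag(144, 6).
Both eigenvalues are positive, so H is positive definite: a local minimum.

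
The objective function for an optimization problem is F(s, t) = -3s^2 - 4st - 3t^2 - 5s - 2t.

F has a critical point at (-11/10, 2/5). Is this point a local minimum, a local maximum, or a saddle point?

local maximum

The Hessian of F is constant: H = [[-6, -4], [-4, -6]].
det(H) = (-6)·(-6) − (-4)² = 20.
det(H) > 0 and tr(H) = -12 < 0, so H is negative definite and the point is a local maximum.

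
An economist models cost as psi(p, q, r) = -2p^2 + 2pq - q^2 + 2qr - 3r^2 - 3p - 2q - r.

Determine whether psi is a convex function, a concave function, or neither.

concave

psi is quadratic, so its Hessian is the constant matrix H = [[-4, 2, 0], [2, -2, 2], [0, 2, -6]].
Leading principal minors: -4, 4, -8.
Signs alternate −, +, − ⇒ H ≺ 0 ⇒ concave.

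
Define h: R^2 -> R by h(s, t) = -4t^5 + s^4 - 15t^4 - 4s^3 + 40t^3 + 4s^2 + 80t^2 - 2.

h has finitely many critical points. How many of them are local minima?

4

h separates as a function of s plus a function of t, so ∇h=0 decouples.
∂h/∂s = 4s(s - 2)(s - 1) = 0 at s ∈ {0, 1, 2}; ∂h/∂t = -20t(t - 2)(t + 1)(t + 4) = 0 at t ∈ {-4, -1, 0, 2}.
The Hessian is diagonal: diag(h_ss, h_tt). Second derivatives: h_ss(0)=8, h_ss(1)=-4, h_ss(2)=8; h_tt(-4)=1440, h_tt(-1)=-180, h_tt(0)=160, h_tt(2)=-720.
Local minima occur where both diagonal entries positive: (0, -4), (0, 0), (2, -4), (2, 0). Count: 4.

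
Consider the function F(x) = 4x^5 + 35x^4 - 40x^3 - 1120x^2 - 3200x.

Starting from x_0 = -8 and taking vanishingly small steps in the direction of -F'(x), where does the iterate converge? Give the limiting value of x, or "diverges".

diverges

F'(x) = 20(x - 4)(x + 2)(x + 4)(x + 5), so F'(-8) = 17280.
Gradient descent moves in the -F' direction, i.e. x is decreasing.
There is no critical point below x=-8, and F' keeps the same sign, so the iterate runs off to −∞.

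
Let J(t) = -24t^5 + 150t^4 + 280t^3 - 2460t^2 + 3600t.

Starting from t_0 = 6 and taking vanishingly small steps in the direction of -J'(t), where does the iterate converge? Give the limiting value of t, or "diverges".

diverges

J'(t) = -120(t - 5)(t - 2)(t - 1)(t + 3), so J'(6) = -21600.
Gradient descent moves in the -J' direction, i.e. t is increasing.
There is no critical point above t=6, and J' keeps the same sign, so the iterate runs off to +∞.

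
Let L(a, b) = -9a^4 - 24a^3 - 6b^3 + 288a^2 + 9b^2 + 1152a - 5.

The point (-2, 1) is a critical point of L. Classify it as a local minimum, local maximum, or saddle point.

saddle point

The mixed partial ∂²L/∂a∂b is 0, so the Hessian at any point is diag(L_aa, L_bb) = diag(36(-3a^2 - 4a + 16), 18(-2b + 1)).
At (-2, 1): H = diag(432, -18).
The eigenvalues have opposite signs, so H is indefinite: a saddle point.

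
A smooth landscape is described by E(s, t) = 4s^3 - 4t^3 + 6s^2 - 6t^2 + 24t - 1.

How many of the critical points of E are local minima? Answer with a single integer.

E separates as a function of s plus a function of t, so ∇E=0 decouples.
∂E/∂s = 12s(s + 1) = 0 at s ∈ {-1, 0}; ∂E/∂t = -12(t - 1)(t + 2) = 0 at t ∈ {-2, 1}.
The Hessian is diagonal: diag(E_ss, E_tt). Second derivatives: E_ss(-1)=-12, E_ss(0)=12; E_tt(-2)=36, E_tt(1)=-36.
Local minima occur where both diagonal entries positive: (0, -2). Count: 1.

1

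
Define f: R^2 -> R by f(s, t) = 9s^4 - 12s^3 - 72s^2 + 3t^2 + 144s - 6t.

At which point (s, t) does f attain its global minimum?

(-2, 1)

f(s,t) separates as P(s) + Q(t), so its minimum is min P + min Q.
P'(s) = 36(s - 2)(s - 1)(s + 2) vanishes at s ∈ {-2, 1, 2}; Q'(t) = 6(t - 1) vanishes at t ∈ {1}.
Local minima of P (where P''>0): P(-2)=-336, P(2)=48. Local minima of Q: Q(1)=-3.
So the global minimum of f is P(-2) + Q(1) = -336 − 3 = -339, attained at (-2, 1).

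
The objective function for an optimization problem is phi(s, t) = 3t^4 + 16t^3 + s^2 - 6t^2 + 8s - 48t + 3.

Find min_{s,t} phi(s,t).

phi(s,t) separates as P(s) + Q(t) + 3, so its minimum is min P + min Q + 3.
P'(s) = 2s + 8 vanishes at s ∈ {-4}; Q'(t) = 12(t - 1)(t + 1)(t + 4) vanishes at t ∈ {-4, -1, 1}.
Local minima of P (where P''>0): P(-4)=-16. Local minima of Q: Q(-4)=-160, Q(1)=-35.
So the global minimum of phi is P(-4) + Q(-4) + 3 = -16 − 160 + 3 = -173, attained at (-4, -4).

-173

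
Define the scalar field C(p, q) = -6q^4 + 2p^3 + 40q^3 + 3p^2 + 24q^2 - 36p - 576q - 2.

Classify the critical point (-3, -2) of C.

The mixed partial ∂²C/∂p∂q is 0, so the Hessian at any point is diag(C_pp, C_qq) = diag(6(2p + 1), 24(-3q^2 + 10q + 2)).
At (-3, -2): H = diag(-30, -720).
Both eigenvalues are negative, so H is negative definite: a local maximum.

local maximum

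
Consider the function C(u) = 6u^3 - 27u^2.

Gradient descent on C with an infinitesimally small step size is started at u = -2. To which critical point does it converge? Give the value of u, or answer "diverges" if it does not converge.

C'(u) = 18u(u - 3), so C'(-2) = 180.
Gradient descent moves in the -C' direction, i.e. u is decreasing.
There is no critical point below u=-2, and C' keeps the same sign, so the iterate runs off to −∞.

diverges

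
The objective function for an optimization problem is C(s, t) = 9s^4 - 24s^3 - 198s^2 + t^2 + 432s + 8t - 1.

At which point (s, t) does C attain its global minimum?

C(s,t) separates as P(s) + Q(t) − 1, so its minimum is min P + min Q − 1.
P'(s) = 36(s - 4)(s - 1)(s + 3) vanishes at s ∈ {-3, 1, 4}; Q'(t) = 2(t + 4) vanishes at t ∈ {-4}.
Local minima of P (where P''>0): P(-3)=-1701, P(4)=-672. Local minima of Q: Q(-4)=-16.
So the global minimum of C is P(-3) + Q(-4) − 1 = -1701 − 16 − 1 = -1718, attained at (-3, -4).

(-3, -4)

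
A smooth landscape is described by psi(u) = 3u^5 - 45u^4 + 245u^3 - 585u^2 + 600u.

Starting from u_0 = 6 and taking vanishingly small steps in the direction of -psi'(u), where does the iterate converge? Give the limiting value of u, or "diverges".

5

psi'(u) = 15(u - 5)(u - 4)(u - 2)(u - 1), so psi'(6) = 600.
Gradient descent moves in the -psi' direction, i.e. u is decreasing.
The nearest critical point in that direction is u = 5, where psi'' = 180 > 0 (a local minimum). The iterate converges there.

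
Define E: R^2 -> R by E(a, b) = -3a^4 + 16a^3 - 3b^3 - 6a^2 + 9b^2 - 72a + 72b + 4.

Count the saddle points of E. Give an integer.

E separates as a function of a plus a function of b, so ∇E=0 decouples.
∂E/∂a = -12(a - 3)(a - 2)(a + 1) = 0 at a ∈ {-1, 2, 3}; ∂E/∂b = -9(b - 4)(b + 2) = 0 at b ∈ {-2, 4}.
The Hessian is diagonal: diag(E_aa, E_bb). Second derivatives: E_aa(-1)=-144, E_aa(2)=36, E_aa(3)=-48; E_bb(-2)=54, E_bb(4)=-54.
Saddle points occur where the two diagonal entries have opposite signs: (-1, -2), (2, 4), (3, -2). Count: 3.

3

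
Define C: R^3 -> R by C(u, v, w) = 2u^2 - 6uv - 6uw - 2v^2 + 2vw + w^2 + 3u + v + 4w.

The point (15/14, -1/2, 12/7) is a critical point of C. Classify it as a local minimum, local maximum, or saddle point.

saddle point

The Hessian is constant: H = [[4, -6, -6], [-6, -4, 2], [-6, 2, 2]].
Leading principal minors: Δ₁ = 4, Δ₂ = -52, Δ₃ = 168.
The minors fit neither the all-positive nor the alternating-sign pattern, so H is indefinite: a saddle point.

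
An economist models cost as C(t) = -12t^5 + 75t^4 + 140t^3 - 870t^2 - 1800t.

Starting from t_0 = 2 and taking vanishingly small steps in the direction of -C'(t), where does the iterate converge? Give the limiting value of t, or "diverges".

3

C'(t) = -60(t - 5)(t - 3)(t + 1)(t + 2), so C'(2) = -2160.
Gradient descent moves in the -C' direction, i.e. t is increasing.
The nearest critical point in that direction is t = 3, where C'' = 2400 > 0 (a local minimum). The iterate converges there.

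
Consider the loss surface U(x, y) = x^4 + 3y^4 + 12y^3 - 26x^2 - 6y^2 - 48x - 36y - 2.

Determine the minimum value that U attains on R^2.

U(x,y) separates as P(x) + Q(y) − 2, so its minimum is min P + min Q − 2.
P'(x) = 4(x - 4)(x + 1)(x + 3) vanishes at x ∈ {-3, -1, 4}; Q'(y) = 12(y - 1)(y + 1)(y + 3) vanishes at y ∈ {-3, -1, 1}.
Local minima of P (where P''>0): P(-3)=-9, P(4)=-352. Local minima of Q: Q(-3)=-27, Q(1)=-27.
So the global minimum of U is P(4) + Q(-3) − 2 = -352 − 27 − 2 = -381, attained at (4, -3).

-381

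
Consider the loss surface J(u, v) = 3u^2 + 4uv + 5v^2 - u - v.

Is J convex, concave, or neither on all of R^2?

convex

J is quadratic, so its Hessian is the constant matrix H = [[6, 4], [4, 10]].
det(H) = 44, tr(H) = 16.
det(H) > 0 and tr(H) > 0, so H is positive definite everywhere: convex.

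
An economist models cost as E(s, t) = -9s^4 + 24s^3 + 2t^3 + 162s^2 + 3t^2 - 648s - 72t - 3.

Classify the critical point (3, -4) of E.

local maximum

The mixed partial ∂²E/∂s∂t is 0, so the Hessian at any point is diag(E_ss, E_tt) = diag(36(-3s^2 + 4s + 9), 6(2t + 1)).
At (3, -4): H = diag(-216, -42).
Both eigenvalues are negative, so H is negative definite: a local maximum.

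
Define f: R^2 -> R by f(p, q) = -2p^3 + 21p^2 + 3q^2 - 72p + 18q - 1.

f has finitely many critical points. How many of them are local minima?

f separates as a function of p plus a function of q, so ∇f=0 decouples.
∂f/∂p = -6(p - 4)(p - 3) = 0 at p ∈ {3, 4}; ∂f/∂q = 6(q + 3) = 0 at q ∈ {-3}.
The Hessian is diagonal: diag(f_pp, f_qq). Second derivatives: f_pp(3)=6, f_pp(4)=-6; f_qq(-3)=6.
Local minima occur where both diagonal entries positive: (3, -3). Count: 1.

1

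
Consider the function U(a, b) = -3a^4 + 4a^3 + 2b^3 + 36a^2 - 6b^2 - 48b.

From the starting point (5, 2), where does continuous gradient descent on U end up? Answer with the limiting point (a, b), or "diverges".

diverges

U is separable, so gradient descent decouples: a follows -∂U/∂a, b follows -∂U/∂b.
∂U/∂a = -12a(a - 3)(a + 2); at a=5 this is -840, so a increases.
∂U/∂b = 6(b - 4)(b + 2); at b=2 this is -48, so b increases.
The a-coordinate has no critical point in that direction and runs off to infinity.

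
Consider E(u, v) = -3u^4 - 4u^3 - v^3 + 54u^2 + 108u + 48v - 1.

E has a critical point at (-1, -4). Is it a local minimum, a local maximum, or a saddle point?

The mixed partial ∂²E/∂u∂v is 0, so the Hessian at any point is diag(E_uu, E_vv) = diag(12(-3u^2 - 2u + 9), -6v).
At (-1, -4): H = diag(96, 24).
Both eigenvalues are positive, so H is positive definite: a local minimum.

local minimum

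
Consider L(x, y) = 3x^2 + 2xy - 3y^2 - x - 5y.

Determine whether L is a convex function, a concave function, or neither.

neither

L is quadratic, so its Hessian is the constant matrix H = [[6, 2], [2, -6]].
det(H) = -40, tr(H) = 0.
det(H) < 0, so H is indefinite: neither convex nor concave.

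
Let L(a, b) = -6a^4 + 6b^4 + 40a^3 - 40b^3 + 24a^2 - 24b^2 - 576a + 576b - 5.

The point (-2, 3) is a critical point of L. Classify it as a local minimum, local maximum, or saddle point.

The mixed partial ∂²L/∂a∂b is 0, so the Hessian at any point is diag(L_aa, L_bb) = diag(24(-3a^2 + 10a + 2), 24(3b^2 - 10b - 2)).
At (-2, 3): H = diag(-720, -120).
Both eigenvalues are negative, so H is negative definite: a local maximum.

local maximum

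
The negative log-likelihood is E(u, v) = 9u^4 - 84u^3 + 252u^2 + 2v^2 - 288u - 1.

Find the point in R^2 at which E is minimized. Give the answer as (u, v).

E(u,v) separates as P(u) + Q(v) − 1, so its minimum is min P + min Q − 1.
P'(u) = 36(u - 4)(u - 2)(u - 1) vanishes at u ∈ {1, 2, 4}; Q'(v) = 4v vanishes at v ∈ {0}.
Local minima of P (where P''>0): P(1)=-111, P(4)=-192. Local minima of Q: Q(0)=0.
So the global minimum of E is P(4) + Q(0) − 1 = -192 + 0 − 1 = -193, attained at (4, 0).

(4, 0)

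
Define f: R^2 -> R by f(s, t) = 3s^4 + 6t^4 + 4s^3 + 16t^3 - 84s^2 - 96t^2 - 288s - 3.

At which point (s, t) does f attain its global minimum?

f(s,t) separates as P(s) + Q(t) − 3, so its minimum is min P + min Q − 3.
P'(s) = 12(s - 4)(s + 2)(s + 3) vanishes at s ∈ {-3, -2, 4}; Q'(t) = 24t(t - 2)(t + 4) vanishes at t ∈ {-4, 0, 2}.
Local minima of P (where P''>0): P(-3)=243, P(4)=-1472. Local minima of Q: Q(-4)=-1024, Q(2)=-160.
So the global minimum of f is P(4) + Q(-4) − 3 = -1472 − 1024 − 3 = -2499, attained at (4, -4).

(4, -4)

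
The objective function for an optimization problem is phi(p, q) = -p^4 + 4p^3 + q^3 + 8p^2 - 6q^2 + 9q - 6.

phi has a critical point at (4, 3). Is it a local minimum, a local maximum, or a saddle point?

The mixed partial ∂²phi/∂p∂q is 0, so the Hessian at any point is diag(phi_pp, phi_qq) = diag(4(-3p^2 + 6p + 4), 6(q - 2)).
At (4, 3): H = diag(-80, 6).
The eigenvalues have opposite signs, so H is indefinite: a saddle point.

saddle point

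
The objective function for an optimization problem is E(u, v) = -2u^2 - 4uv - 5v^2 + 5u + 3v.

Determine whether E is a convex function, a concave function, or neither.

E is quadratic, so its Hessian is the constant matrix H = [[-4, -4], [-4, -10]].
det(H) = 24, tr(H) = -14.
det(H) > 0 and tr(H) < 0, so H is negative definite everywhere: concave.

concave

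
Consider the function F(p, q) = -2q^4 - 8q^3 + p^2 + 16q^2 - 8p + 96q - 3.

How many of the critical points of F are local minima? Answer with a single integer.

F separates as a function of p plus a function of q, so ∇F=0 decouples.
∂F/∂p = 2(p - 4) = 0 at p ∈ {4}; ∂F/∂q = -8(q - 2)(q + 2)(q + 3) = 0 at q ∈ {-3, -2, 2}.
The Hessian is diagonal: diag(F_pp, F_qq). Second derivatives: F_pp(4)=2; F_qq(-3)=-40, F_qq(-2)=32, F_qq(2)=-160.
Local minima occur where both diagonal entries positive: (4, -2). Count: 1.

1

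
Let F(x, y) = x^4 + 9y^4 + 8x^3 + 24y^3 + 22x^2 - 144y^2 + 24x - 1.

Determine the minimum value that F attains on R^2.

-1546

F(x,y) separates as P(x) + Q(y) − 1, so its minimum is min P + min Q − 1.
P'(x) = 4(x + 1)(x + 2)(x + 3) vanishes at x ∈ {-3, -2, -1}; Q'(y) = 36y(y - 2)(y + 4) vanishes at y ∈ {-4, 0, 2}.
Local minima of P (where P''>0): P(-3)=-9, P(-1)=-9. Local minima of Q: Q(-4)=-1536, Q(2)=-240.
So the global minimum of F is P(-3) + Q(-4) − 1 = -9 − 1536 − 1 = -1546, attained at (-3, -4).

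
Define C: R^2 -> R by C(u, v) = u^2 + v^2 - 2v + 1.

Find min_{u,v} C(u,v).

0

C(u,v) separates as P(u) + Q(v) + 1, so its minimum is min P + min Q + 1.
P'(u) = 2u vanishes at u ∈ {0}; Q'(v) = 2v - 2 vanishes at v ∈ {1}.
Local minima of P (where P''>0): P(0)=0. Local minima of Q: Q(1)=-1.
So the global minimum of C is P(0) + Q(1) + 1 = 0 − 1 + 1 = 0, attained at (0, 1).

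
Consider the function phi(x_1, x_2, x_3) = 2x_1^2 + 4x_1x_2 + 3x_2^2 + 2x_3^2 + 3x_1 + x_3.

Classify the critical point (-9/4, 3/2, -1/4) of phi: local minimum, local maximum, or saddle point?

The Hessian is constant: H = [[4, 4, 0], [4, 6, 0], [0, 0, 4]].
Leading principal minors: Δ₁ = 4, Δ₂ = 8, Δ₃ = 32.
All leading minors are positive, so H is positive definite: a local minimum.

local minimum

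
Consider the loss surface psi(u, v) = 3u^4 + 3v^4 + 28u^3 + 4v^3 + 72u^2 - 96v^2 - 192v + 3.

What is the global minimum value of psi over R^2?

-1277

psi(u,v) separates as P(u) + Q(v) + 3, so its minimum is min P + min Q + 3.
P'(u) = 12u(u + 3)(u + 4) vanishes at u ∈ {-4, -3, 0}; Q'(v) = 12(v - 4)(v + 1)(v + 4) vanishes at v ∈ {-4, -1, 4}.
Local minima of P (where P''>0): P(-4)=128, P(0)=0. Local minima of Q: Q(-4)=-256, Q(4)=-1280.
So the global minimum of psi is P(0) + Q(4) + 3 = 0 − 1280 + 3 = -1277, attained at (0, 4).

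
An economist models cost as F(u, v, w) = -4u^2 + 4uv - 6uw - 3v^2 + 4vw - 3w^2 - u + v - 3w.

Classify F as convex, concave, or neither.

F is quadratic, so its Hessian is the constant matrix H = [[-8, 4, -6], [4, -6, 4], [-6, 4, -6]].
Leading principal minors: -8, 32, -40.
Signs alternate −, +, − ⇒ H ≺ 0 ⇒ concave.

concave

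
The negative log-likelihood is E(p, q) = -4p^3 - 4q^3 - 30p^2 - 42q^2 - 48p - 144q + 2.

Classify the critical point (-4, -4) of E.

local minimum

The mixed partial ∂²E/∂p∂q is 0, so the Hessian at any point is diag(E_pp, E_qq) = diag(-12(2p + 5), -12(2q + 7)).
At (-4, -4): H = diag(36, 12).
Both eigenvalues are positive, so H is positive definite: a local minimum.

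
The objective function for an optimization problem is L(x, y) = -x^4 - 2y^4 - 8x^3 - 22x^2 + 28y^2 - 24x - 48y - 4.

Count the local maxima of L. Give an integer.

4

L separates as a function of x plus a function of y, so ∇L=0 decouples.
∂L/∂x = -4(x + 1)(x + 2)(x + 3) = 0 at x ∈ {-3, -2, -1}; ∂L/∂y = -8(y - 2)(y - 1)(y + 3) = 0 at y ∈ {-3, 1, 2}.
The Hessian is diagonal: diag(L_xx, L_yy). Second derivatives: L_xx(-3)=-8, L_xx(-2)=4, L_xx(-1)=-8; L_yy(-3)=-160, L_yy(1)=32, L_yy(2)=-40.
Local maxima occur where both diagonal entries negative: (-3, -3), (-3, 2), (-1, -3), (-1, 2). Count: 4.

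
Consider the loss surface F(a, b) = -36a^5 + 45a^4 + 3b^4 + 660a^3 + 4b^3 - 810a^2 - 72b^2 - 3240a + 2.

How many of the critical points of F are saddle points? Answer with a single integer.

F separates as a function of a plus a function of b, so ∇F=0 decouples.
∂F/∂a = -180(a - 3)(a - 2)(a + 1)(a + 3) = 0 at a ∈ {-3, -1, 2, 3}; ∂F/∂b = 12b(b - 3)(b + 4) = 0 at b ∈ {-4, 0, 3}.
The Hessian is diagonal: diag(F_aa, F_bb). Second derivatives: F_aa(-3)=10800, F_aa(-1)=-4320, F_aa(2)=2700, F_aa(3)=-4320; F_bb(-4)=336, F_bb(0)=-144, F_bb(3)=252.
Saddle points occur where the two diagonal entries have opposite signs: (-3, 0), (-1, -4), (-1, 3), (2, 0), (3, -4), (3, 3). Count: 6.

6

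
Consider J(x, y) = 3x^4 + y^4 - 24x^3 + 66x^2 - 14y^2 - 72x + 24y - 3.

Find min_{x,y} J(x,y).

-147

J(x,y) separates as P(x) + Q(y) − 3, so its minimum is min P + min Q − 3.
P'(x) = 12(x - 3)(x - 2)(x - 1) vanishes at x ∈ {1, 2, 3}; Q'(y) = 4(y - 2)(y - 1)(y + 3) vanishes at y ∈ {-3, 1, 2}.
Local minima of P (where P''>0): P(1)=-27, P(3)=-27. Local minima of Q: Q(-3)=-117, Q(2)=8.
So the global minimum of J is P(1) + Q(-3) − 3 = -27 − 117 − 3 = -147, attained at (1, -3).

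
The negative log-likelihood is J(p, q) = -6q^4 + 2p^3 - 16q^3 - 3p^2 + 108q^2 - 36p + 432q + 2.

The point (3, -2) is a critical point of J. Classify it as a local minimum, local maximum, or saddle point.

local minimum

The mixed partial ∂²J/∂p∂q is 0, so the Hessian at any point is diag(J_pp, J_qq) = diag(6(2p - 1), 24(-3q^2 - 4q + 9)).
At (3, -2): H = diag(30, 120).
Both eigenvalues are positive, so H is positive definite: a local minimum.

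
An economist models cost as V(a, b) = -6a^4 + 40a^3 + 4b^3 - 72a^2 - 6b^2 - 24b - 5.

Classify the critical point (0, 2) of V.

The mixed partial ∂²V/∂a∂b is 0, so the Hessian at any point is diag(V_aa, V_bb) = diag(24(-3a^2 + 10a - 6), 12(2b - 1)).
At (0, 2): H = diag(-144, 36).
The eigenvalues have opposite signs, so H is indefinite: a saddle point.

saddle point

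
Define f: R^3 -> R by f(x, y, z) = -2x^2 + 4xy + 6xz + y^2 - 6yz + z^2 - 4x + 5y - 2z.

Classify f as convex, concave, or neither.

neither

f is quadratic, so its Hessian is the constant matrix H = [[-4, 4, 6], [4, 2, -6], [6, -6, 2]].
Leading principal minors: -4, -24, -264.
Neither pattern holds ⇒ H is indefinite ⇒ neither convex nor concave.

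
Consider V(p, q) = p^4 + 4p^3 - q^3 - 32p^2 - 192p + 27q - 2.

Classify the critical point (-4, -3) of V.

The mixed partial ∂²V/∂p∂q is 0, so the Hessian at any point is diag(V_pp, V_qq) = diag(4(3p^2 + 6p - 16), -6q).
At (-4, -3): H = diag(32, 18).
Both eigenvalues are positive, so H is positive definite: a local minimum.

local minimum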